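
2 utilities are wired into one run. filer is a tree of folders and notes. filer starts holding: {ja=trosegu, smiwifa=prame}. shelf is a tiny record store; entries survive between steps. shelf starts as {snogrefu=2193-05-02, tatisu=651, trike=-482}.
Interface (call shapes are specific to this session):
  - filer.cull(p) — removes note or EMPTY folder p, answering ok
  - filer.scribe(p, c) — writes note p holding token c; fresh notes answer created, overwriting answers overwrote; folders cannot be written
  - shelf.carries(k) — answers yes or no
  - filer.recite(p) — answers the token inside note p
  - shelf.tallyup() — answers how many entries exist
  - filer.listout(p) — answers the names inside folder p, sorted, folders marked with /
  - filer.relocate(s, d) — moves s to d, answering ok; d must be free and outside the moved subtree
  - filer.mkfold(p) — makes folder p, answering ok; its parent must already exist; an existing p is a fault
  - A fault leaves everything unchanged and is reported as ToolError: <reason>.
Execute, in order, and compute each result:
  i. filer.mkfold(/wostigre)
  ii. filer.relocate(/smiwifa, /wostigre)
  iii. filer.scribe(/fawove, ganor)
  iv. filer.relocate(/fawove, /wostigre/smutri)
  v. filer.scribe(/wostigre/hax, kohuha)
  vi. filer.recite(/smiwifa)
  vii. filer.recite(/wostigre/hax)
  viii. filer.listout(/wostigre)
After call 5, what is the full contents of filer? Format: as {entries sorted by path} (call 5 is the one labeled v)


Act: filer.mkfold[p=/wostigre]
Obs: ok
Act: filer.relocate[s=/smiwifa; d=/wostigre]
Obs: ToolError: exists
Act: filer.scribe[p=/fawove; c=ganor]
Obs: created
Act: filer.relocate[s=/fawove; d=/wostigre/smutri]
Obs: ok
Act: filer.scribe[p=/wostigre/hax; c=kohuha]
Obs: created
Act: filer.recite[p=/smiwifa]
Obs: prame
Act: filer.recite[p=/wostigre/hax]
Obs: kohuha
Act: filer.listout[p=/wostigre]
Obs: [hax, smutri]

Answer: {ja=trosegu, smiwifa=prame, wostigre/, wostigre/hax=kohuha, wostigre/smutri=ganor}


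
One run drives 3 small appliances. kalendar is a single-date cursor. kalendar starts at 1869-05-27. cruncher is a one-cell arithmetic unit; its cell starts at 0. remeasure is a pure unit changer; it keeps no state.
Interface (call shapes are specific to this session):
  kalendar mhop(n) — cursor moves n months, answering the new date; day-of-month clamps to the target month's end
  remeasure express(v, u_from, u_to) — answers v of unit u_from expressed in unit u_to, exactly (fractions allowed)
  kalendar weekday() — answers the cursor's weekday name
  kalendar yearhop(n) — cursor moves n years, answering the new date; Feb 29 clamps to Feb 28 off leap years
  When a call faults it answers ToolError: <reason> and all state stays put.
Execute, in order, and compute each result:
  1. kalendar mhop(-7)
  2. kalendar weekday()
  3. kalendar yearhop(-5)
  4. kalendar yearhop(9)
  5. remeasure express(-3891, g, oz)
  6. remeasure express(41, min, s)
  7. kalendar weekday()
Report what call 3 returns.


Answer: 1863-10-27

Derivation:
→ kalendar mhop(n→-7)
← 1868-10-27
→ kalendar weekday()
← Tuesday
→ kalendar yearhop(n→-5)
← 1863-10-27
→ kalendar yearhop(n→9)
← 1872-10-27
→ remeasure express(v→-3891, u_from→g, u_to→oz)
← -6225600000/45359237
→ remeasure express(v→41, u_from→min, u_to→s)
← 2460
→ kalendar weekday()
← Sunday


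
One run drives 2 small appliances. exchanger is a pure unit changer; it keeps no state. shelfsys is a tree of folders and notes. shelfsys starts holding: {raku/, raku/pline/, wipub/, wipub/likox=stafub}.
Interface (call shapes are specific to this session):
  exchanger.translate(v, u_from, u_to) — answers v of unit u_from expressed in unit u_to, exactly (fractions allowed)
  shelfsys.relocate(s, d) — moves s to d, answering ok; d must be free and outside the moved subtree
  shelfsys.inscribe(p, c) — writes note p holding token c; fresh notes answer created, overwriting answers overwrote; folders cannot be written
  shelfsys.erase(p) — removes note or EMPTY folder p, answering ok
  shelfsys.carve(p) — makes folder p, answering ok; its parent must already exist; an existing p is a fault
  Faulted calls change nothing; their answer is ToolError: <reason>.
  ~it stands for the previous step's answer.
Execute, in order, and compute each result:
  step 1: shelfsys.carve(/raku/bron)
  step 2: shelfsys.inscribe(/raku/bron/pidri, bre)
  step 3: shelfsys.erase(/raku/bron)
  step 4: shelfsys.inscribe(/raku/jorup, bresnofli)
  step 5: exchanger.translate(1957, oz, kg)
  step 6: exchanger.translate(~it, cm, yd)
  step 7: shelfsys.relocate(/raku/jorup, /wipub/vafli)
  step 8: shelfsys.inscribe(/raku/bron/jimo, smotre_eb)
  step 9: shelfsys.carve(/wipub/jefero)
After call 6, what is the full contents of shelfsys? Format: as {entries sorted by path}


Answer: {raku/, raku/bron/, raku/bron/pidri=bre, raku/jorup=bresnofli, raku/pline/, wipub/, wipub/likox=stafub}

Derivation:
# shelfsys.carve(p=/raku/bron) : ok
# shelfsys.inscribe(p=/raku/bron/pidri, c=bre) : created
# shelfsys.erase(p=/raku/bron) : ToolError: not empty
# shelfsys.inscribe(p=/raku/jorup, c=bresnofli) : created
# exchanger.translate(v=1957, u_from=oz, u_to=kg) : 88768026809/1600000000
# exchanger.translate(v=~it, u_from=cm, u_to=yd) : 88768026809/146304000000
# shelfsys.relocate(s=/raku/jorup, d=/wipub/vafli) : ok
# shelfsys.inscribe(p=/raku/bron/jimo, c=smotre_eb) : created
# shelfsys.carve(p=/wipub/jefero) : ok


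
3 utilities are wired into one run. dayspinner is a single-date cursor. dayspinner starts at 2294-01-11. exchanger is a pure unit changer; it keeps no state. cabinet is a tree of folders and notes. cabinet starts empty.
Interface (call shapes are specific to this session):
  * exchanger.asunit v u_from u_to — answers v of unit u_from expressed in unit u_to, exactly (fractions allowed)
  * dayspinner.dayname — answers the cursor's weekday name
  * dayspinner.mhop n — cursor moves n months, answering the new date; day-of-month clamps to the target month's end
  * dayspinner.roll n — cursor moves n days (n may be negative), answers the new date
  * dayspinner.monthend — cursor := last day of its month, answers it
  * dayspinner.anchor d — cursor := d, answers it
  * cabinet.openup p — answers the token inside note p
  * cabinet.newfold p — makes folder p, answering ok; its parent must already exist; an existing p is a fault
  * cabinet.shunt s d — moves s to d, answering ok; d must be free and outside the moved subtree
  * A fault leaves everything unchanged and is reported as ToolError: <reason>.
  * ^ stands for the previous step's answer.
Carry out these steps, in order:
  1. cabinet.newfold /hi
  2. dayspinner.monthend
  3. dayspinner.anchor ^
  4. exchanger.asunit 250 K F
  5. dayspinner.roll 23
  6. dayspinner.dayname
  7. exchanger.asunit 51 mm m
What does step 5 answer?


~$ newfold /hi
:: ok
~$ monthend
:: 2294-01-31
~$ anchor ^
:: 2294-01-31
~$ asunit 250 K F
:: -967/100
~$ roll 23
:: 2294-02-23
~$ dayname
:: Friday
~$ asunit 51 mm m
:: 51/1000

Answer: 2294-02-23


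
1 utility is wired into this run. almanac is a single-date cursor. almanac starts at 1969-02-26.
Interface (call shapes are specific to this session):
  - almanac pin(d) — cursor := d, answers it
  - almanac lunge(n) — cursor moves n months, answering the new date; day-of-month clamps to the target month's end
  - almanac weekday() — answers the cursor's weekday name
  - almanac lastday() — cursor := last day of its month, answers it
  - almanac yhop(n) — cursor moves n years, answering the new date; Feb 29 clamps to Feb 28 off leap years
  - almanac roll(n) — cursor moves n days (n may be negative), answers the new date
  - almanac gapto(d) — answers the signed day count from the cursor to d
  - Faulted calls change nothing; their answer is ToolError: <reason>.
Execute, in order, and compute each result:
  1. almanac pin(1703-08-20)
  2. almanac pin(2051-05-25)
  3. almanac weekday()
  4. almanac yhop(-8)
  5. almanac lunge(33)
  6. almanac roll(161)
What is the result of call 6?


Answer: 2046-08-05

Derivation:
I invoke almanac pin with 1703-08-20, → 1703-08-20.
I run almanac pin with 2051-05-25, — result: 2051-05-25.
Invoking almanac weekday(), and observe Thursday.
Calling almanac yhop with -8, yielding 2043-05-25.
I call almanac lunge with 33, and see 2046-02-25.
I call almanac roll with 161, which returns 2046-08-05.


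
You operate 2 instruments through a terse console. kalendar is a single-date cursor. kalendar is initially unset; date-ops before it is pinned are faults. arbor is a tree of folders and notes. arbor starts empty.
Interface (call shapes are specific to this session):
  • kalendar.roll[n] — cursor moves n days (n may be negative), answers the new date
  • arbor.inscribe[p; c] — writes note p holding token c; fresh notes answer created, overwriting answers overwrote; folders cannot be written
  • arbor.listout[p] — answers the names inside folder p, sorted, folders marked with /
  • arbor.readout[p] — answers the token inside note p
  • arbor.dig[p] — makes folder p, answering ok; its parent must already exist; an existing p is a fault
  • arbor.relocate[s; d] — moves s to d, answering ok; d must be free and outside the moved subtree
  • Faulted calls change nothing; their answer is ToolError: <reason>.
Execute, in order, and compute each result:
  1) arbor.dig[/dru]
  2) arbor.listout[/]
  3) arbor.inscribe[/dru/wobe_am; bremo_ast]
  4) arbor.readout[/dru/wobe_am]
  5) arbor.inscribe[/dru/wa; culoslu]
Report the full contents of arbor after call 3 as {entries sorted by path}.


Answer: {dru/, dru/wobe_am=bremo_ast}

Derivation:
Step: arbor.dig[p→/dru]
Result: ok
Step: arbor.listout[p→/]
Result: [dru/]
Step: arbor.inscribe[p→/dru/wobe_am; c→bremo_ast]
Result: created
Step: arbor.readout[p→/dru/wobe_am]
Result: bremo_ast
Step: arbor.inscribe[p→/dru/wa; c→culoslu]
Result: created


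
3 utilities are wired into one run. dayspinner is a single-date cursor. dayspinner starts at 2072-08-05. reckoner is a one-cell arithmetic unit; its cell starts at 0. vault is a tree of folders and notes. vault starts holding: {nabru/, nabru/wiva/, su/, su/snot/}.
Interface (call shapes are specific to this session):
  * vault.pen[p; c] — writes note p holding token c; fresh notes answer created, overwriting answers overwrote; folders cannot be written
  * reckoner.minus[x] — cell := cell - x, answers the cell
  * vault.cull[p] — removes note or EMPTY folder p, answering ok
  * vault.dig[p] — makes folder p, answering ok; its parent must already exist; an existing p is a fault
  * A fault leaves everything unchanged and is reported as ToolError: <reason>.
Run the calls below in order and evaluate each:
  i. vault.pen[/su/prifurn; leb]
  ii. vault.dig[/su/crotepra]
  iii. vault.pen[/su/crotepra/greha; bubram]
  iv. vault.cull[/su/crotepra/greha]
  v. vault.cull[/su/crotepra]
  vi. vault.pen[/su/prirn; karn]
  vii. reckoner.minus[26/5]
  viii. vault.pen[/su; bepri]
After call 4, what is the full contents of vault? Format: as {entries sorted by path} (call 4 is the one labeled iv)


>> vault.pen(p=/su/prifurn, c=leb)
<< created
>> vault.dig(p=/su/crotepra)
<< ok
>> vault.pen(p=/su/crotepra/greha, c=bubram)
<< created
>> vault.cull(p=/su/crotepra/greha)
<< ok
>> vault.cull(p=/su/crotepra)
<< ok
>> vault.pen(p=/su/prirn, c=karn)
<< created
>> reckoner.minus(x=26/5)
<< -26/5
>> vault.pen(p=/su, c=bepri)
<< ToolError: is a directory

Answer: {nabru/, nabru/wiva/, su/, su/crotepra/, su/prifurn=leb, su/snot/}


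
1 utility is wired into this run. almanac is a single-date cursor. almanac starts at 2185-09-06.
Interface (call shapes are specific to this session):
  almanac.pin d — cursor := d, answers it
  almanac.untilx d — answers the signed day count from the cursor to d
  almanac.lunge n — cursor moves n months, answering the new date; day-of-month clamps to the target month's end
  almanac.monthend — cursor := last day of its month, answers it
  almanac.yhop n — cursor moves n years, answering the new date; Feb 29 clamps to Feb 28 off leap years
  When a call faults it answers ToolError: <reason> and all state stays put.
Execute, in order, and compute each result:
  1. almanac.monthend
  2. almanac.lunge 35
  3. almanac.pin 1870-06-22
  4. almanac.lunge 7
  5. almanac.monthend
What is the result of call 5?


Answer: 1871-01-31

Derivation:
% 1. almanac.monthend() => 2185-09-30
% 2. almanac.lunge(n: 35) => 2188-08-30
% 3. almanac.pin(d: 1870-06-22) => 1870-06-22
% 4. almanac.lunge(n: 7) => 1871-01-22
% 5. almanac.monthend() => 1871-01-31


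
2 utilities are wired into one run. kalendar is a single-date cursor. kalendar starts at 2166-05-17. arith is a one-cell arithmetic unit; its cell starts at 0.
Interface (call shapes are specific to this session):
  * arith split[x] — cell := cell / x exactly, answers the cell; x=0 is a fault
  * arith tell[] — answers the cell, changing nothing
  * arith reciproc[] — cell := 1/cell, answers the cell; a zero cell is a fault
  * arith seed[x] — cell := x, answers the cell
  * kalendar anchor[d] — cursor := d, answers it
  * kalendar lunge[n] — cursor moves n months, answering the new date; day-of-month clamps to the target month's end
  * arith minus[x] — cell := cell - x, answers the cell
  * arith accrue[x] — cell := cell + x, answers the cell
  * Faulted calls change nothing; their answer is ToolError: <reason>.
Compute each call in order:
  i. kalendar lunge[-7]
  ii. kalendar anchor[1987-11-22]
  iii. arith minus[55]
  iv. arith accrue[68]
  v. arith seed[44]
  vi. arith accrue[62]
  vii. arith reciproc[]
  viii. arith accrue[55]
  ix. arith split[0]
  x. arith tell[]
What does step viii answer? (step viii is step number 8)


·→ kalendar lunge(n: -7)
·← 2165-10-17
·→ kalendar anchor(d: 1987-11-22)
·← 1987-11-22
·→ arith minus(x: 55)
·← -55
·→ arith accrue(x: 68)
·← 13
·→ arith seed(x: 44)
·← 44
·→ arith accrue(x: 62)
·← 106
·→ arith reciproc()
·← 1/106
·→ arith accrue(x: 55)
·← 5831/106
·→ arith split(x: 0)
·← ToolError: division by zero
·→ arith tell()
·← 5831/106

Answer: 5831/106


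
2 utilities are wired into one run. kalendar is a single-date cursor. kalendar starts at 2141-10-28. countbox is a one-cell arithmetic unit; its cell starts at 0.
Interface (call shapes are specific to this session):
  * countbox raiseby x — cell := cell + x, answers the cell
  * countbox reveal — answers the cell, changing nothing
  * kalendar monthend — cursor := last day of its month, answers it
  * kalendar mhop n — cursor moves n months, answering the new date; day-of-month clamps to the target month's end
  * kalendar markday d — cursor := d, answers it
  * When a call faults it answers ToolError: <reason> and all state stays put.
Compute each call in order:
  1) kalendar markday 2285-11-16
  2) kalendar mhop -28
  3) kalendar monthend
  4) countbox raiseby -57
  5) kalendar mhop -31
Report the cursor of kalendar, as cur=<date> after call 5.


Answer: cur=2280-12-31

Derivation:
·→ kalendar markday(d='2285-11-16')
·← 2285-11-16
·→ kalendar mhop(n='-28')
·← 2283-07-16
·→ kalendar monthend()
·← 2283-07-31
·→ countbox raiseby(x='-57')
·← -57
·→ kalendar mhop(n='-31')
·← 2280-12-31


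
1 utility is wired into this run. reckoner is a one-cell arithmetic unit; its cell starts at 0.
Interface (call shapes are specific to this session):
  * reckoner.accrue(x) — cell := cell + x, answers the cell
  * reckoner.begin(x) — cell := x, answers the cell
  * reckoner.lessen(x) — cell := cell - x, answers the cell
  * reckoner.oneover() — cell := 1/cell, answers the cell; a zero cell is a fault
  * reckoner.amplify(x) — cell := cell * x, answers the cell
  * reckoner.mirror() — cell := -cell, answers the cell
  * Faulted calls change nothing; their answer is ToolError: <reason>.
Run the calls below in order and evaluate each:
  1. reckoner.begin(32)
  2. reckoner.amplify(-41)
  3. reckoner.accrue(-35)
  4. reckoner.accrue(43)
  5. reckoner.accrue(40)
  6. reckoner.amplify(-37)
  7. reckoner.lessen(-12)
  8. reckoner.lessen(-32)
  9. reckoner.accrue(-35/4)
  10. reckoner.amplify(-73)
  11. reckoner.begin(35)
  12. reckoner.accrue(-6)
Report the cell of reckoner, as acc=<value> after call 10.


Answer: acc=-13666549/4

Derivation:
Do: reckoner.begin[x: 32]
See: 32
Do: reckoner.amplify[x: -41]
See: -1312
Do: reckoner.accrue[x: -35]
See: -1347
Do: reckoner.accrue[x: 43]
See: -1304
Do: reckoner.accrue[x: 40]
See: -1264
Do: reckoner.amplify[x: -37]
See: 46768
Do: reckoner.lessen[x: -12]
See: 46780
Do: reckoner.lessen[x: -32]
See: 46812
Do: reckoner.accrue[x: -35/4]
See: 187213/4
Do: reckoner.amplify[x: -73]
See: -13666549/4
Do: reckoner.begin[x: 35]
See: 35
Do: reckoner.accrue[x: -6]
See: 29


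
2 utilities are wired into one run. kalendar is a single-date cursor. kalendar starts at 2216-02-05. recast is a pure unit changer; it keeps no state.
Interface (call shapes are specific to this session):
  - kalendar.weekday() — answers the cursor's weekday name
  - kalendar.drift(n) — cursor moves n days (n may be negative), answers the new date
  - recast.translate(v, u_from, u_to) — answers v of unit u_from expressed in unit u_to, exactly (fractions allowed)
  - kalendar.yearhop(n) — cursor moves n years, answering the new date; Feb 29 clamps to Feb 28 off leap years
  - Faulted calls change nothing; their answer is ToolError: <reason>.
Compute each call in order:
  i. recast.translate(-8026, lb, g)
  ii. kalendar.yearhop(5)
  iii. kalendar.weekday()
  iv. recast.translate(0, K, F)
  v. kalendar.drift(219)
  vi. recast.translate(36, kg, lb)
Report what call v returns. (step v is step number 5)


Answer: 2221-09-12

Derivation:
# 1. recast.translate(v→-8026, u_from→lb, u_to→g) -> -182026618081/50000
# 2. kalendar.yearhop(n→5) -> 2221-02-05
# 3. kalendar.weekday() -> Monday
# 4. recast.translate(v→0, u_from→K, u_to→F) -> -45967/100
# 5. kalendar.drift(n→219) -> 2221-09-12
# 6. recast.translate(v→36, u_from→kg, u_to→lb) -> 3600000000/45359237


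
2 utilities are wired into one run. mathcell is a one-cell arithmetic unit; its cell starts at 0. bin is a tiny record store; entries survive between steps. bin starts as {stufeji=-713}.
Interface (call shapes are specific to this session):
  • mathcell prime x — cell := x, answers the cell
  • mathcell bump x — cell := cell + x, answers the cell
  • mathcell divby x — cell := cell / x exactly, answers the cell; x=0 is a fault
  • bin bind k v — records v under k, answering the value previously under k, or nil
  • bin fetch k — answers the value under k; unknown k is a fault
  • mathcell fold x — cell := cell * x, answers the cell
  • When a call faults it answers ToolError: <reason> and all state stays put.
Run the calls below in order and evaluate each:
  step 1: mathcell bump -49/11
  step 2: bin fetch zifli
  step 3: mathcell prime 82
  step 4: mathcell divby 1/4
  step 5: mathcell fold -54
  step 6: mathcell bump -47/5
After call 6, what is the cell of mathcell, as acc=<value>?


[in] mathcell bump -49/11
:: -49/11
[in] bin fetch zifli
:: ToolError: no such key zifli
[in] mathcell prime 82
:: 82
[in] mathcell divby 1/4
:: 328
[in] mathcell fold -54
:: -17712
[in] mathcell bump -47/5
:: -88607/5

Answer: acc=-88607/5


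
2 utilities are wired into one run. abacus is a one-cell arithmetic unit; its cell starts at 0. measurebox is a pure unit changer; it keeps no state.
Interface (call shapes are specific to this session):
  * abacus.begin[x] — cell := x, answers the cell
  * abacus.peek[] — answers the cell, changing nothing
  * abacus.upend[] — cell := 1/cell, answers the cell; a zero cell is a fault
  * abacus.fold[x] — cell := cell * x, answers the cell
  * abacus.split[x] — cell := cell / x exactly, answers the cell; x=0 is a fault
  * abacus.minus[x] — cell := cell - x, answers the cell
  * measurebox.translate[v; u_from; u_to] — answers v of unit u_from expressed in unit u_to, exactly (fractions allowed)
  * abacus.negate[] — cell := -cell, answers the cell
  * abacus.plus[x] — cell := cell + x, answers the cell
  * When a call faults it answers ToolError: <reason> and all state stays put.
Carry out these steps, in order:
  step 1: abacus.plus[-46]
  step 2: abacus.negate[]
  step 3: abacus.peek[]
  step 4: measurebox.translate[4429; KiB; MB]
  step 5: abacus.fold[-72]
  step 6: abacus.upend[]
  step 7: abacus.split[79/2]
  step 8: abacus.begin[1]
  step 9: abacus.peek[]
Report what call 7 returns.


Answer: -1/130824

Derivation:
$ plus x=-46
:: -46
$ negate
:: 46
$ peek
:: 46
$ translate v=4429 u_from=KiB u_to=MB
:: 70864/15625
$ fold x=-72
:: -3312
$ upend
:: -1/3312
$ split x=79/2
:: -1/130824
$ begin x=1
:: 1
$ peek
:: 1


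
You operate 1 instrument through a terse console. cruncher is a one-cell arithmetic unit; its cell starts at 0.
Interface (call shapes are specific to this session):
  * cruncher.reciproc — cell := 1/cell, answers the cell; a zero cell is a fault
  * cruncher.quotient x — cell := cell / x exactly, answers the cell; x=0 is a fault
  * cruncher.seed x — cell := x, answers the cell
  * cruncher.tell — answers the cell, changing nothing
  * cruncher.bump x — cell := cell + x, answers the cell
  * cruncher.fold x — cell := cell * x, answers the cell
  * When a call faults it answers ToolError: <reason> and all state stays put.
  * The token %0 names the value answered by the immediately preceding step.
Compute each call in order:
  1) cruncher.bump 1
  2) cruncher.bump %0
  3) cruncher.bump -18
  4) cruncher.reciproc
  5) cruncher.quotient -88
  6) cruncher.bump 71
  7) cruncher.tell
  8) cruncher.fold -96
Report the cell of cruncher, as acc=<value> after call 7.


Answer: acc=99969/1408

Derivation:
Step: bump[x='1']
Result: 1
Step: bump[x='%0']
Result: 2
Step: bump[x='-18']
Result: -16
Step: reciproc[]
Result: -1/16
Step: quotient[x='-88']
Result: 1/1408
Step: bump[x='71']
Result: 99969/1408
Step: tell[]
Result: 99969/1408
Step: fold[x='-96']
Result: -299907/44


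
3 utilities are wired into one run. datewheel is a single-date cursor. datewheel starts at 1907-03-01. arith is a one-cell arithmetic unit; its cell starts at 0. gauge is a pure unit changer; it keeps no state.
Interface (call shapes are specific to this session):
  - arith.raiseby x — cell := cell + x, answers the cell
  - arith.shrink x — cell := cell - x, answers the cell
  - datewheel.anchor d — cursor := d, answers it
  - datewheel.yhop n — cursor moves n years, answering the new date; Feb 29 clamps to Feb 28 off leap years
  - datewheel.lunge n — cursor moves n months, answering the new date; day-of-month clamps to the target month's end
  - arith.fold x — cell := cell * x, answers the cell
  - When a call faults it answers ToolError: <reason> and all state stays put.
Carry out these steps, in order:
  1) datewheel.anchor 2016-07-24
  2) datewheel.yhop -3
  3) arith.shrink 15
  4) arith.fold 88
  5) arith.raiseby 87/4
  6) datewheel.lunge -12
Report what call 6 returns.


Answer: 2012-07-24

Derivation:
Then datewheel.anchor passing d: 2016-07-24, → 2016-07-24.
Now I run datewheel.yhop passing n: -3, → 2013-07-24.
Using arith.shrink passing x: 15, — result: -15.
Now I run arith.fold passing x: 88, — result: -1320.
Next I call arith.raiseby passing x: 87/4, and see -5193/4.
Next I call datewheel.lunge passing n: -12, which returns 2012-07-24.


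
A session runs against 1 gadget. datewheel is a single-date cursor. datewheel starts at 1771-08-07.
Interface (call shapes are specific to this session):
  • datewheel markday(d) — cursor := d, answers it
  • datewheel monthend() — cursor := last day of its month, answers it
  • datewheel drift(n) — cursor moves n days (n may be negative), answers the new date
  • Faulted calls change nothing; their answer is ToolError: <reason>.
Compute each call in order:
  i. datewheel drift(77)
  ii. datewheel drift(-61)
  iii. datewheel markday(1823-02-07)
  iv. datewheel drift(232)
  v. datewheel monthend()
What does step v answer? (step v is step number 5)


Answer: 1823-09-30

Derivation:
I try datewheel drift(n=77), and see 1771-10-23.
Using datewheel drift(n=-61): 1771-08-23.
I try datewheel markday(d=1823-02-07), → 1823-02-07.
Invoking datewheel drift(n=232), — result: 1823-09-27.
Calling datewheel monthend(), → 1823-09-30.


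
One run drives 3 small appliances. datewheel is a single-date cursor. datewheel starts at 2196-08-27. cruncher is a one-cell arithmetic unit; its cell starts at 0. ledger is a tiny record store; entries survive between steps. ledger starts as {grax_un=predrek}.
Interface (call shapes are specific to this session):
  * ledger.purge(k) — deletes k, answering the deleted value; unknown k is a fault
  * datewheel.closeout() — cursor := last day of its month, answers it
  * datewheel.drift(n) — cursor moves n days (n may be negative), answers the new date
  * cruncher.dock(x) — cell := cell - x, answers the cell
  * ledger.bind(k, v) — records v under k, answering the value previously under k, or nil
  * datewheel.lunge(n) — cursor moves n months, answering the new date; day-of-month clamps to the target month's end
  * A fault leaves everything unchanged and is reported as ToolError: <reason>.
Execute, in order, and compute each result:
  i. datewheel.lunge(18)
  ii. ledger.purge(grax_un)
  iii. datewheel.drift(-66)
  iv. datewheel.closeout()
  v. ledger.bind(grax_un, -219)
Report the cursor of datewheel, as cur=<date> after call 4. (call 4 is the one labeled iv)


Answer: cur=2197-12-31

Derivation:
# 1. lunge(n='18') == 2198-02-27
# 2. purge(k='grax_un') == predrek
# 3. drift(n='-66') == 2197-12-23
# 4. closeout() == 2197-12-31
# 5. bind(k='grax_un', v='-219') == nil


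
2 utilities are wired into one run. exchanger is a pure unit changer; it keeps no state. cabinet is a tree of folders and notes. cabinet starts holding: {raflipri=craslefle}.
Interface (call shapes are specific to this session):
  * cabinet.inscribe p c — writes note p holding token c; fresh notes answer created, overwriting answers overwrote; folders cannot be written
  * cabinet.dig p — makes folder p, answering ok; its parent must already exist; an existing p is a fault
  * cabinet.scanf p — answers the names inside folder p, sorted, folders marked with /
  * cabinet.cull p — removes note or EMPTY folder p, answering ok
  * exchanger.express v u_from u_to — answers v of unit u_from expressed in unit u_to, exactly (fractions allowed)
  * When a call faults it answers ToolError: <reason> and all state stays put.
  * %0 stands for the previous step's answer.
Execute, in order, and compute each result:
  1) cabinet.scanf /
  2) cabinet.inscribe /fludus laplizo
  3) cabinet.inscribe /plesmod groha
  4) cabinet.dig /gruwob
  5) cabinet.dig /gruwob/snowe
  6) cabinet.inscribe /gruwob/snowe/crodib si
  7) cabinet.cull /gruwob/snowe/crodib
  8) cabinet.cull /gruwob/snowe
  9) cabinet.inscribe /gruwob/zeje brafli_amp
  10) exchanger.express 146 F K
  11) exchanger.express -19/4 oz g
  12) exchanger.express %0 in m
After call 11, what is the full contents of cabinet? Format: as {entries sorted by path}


Answer: {fludus=laplizo, gruwob/, gruwob/zeje=brafli_amp, plesmod=groha, raflipri=craslefle}

Derivation:
·→ cabinet.scanf(p=/)
·← [raflipri]
·→ cabinet.inscribe(p=/fludus, c=laplizo)
·← created
·→ cabinet.inscribe(p=/plesmod, c=groha)
·← created
·→ cabinet.dig(p=/gruwob)
·← ok
·→ cabinet.dig(p=/gruwob/snowe)
·← ok
·→ cabinet.inscribe(p=/gruwob/snowe/crodib, c=si)
·← created
·→ cabinet.cull(p=/gruwob/snowe/crodib)
·← ok
·→ cabinet.cull(p=/gruwob/snowe)
·← ok
·→ cabinet.inscribe(p=/gruwob/zeje, c=brafli_amp)
·← created
·→ exchanger.express(v=146, u_from=F, u_to=K)
·← 20189/60
·→ exchanger.express(v=-19/4, u_from=oz, u_to=g)
·← -861825503/6400000
·→ exchanger.express(v=%0, u_from=in, u_to=m)
·← -109451838881/32000000000


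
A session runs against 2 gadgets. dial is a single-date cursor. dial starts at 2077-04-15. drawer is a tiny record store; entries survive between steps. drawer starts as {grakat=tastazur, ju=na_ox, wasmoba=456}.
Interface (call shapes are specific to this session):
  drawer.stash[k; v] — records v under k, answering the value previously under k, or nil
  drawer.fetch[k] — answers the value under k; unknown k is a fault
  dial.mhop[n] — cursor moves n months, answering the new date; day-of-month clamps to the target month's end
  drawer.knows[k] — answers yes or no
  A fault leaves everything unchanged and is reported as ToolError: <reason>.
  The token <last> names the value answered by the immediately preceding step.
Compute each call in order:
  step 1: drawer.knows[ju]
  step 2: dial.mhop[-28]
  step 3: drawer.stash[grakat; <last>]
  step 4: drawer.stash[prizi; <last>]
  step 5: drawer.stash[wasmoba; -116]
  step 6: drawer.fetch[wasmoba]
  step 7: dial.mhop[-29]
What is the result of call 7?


==> drawer.knows(k: ju)
<== yes
==> dial.mhop(n: -28)
<== 2074-12-15
==> drawer.stash(k: grakat, v: <last>)
<== tastazur
==> drawer.stash(k: prizi, v: <last>)
<== nil
==> drawer.stash(k: wasmoba, v: -116)
<== 456
==> drawer.fetch(k: wasmoba)
<== -116
==> dial.mhop(n: -29)
<== 2072-07-15

Answer: 2072-07-15


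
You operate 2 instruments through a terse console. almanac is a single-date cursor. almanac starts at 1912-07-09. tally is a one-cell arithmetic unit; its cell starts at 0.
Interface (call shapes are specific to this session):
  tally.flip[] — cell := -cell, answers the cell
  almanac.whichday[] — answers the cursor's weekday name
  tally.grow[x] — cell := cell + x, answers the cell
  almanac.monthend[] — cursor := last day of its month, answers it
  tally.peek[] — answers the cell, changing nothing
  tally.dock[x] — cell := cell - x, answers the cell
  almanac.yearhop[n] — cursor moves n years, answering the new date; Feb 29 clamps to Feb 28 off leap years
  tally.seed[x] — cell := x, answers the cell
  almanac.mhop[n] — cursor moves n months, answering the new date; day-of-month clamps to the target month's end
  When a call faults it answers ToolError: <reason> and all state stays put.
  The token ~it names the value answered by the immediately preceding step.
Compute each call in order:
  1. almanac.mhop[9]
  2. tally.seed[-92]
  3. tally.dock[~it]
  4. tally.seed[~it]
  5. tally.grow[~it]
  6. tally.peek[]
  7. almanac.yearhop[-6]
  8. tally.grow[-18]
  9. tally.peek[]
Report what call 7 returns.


==> almanac.mhop(9)
<== 1913-04-09
==> tally.seed(-92)
<== -92
==> tally.dock(~it)
<== 0
==> tally.seed(~it)
<== 0
==> tally.grow(~it)
<== 0
==> tally.peek()
<== 0
==> almanac.yearhop(-6)
<== 1907-04-09
==> tally.grow(-18)
<== -18
==> tally.peek()
<== -18

Answer: 1907-04-09


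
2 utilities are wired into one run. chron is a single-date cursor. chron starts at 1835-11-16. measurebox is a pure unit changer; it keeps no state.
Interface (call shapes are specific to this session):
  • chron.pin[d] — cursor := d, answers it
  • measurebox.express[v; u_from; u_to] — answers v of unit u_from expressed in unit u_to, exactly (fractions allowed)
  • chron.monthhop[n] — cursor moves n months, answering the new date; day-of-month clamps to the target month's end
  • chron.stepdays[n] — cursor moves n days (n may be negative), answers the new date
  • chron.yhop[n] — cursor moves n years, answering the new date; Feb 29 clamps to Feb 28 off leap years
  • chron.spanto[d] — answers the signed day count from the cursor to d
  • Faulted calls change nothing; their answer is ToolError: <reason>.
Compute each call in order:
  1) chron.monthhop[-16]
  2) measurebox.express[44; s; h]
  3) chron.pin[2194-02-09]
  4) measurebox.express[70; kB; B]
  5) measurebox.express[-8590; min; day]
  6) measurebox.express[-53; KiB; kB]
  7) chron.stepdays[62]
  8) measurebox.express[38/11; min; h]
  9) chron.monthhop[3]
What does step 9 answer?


Answer: 2194-07-12

Derivation:
·→ chron.monthhop(n: -16)
·← 1834-07-16
·→ measurebox.express(v: 44, u_from: s, u_to: h)
·← 11/900
·→ chron.pin(d: 2194-02-09)
·← 2194-02-09
·→ measurebox.express(v: 70, u_from: kB, u_to: B)
·← 70000
·→ measurebox.express(v: -8590, u_from: min, u_to: day)
·← -859/144
·→ measurebox.express(v: -53, u_from: KiB, u_to: kB)
·← -6784/125
·→ chron.stepdays(n: 62)
·← 2194-04-12
·→ measurebox.express(v: 38/11, u_from: min, u_to: h)
·← 19/330
·→ chron.monthhop(n: 3)
·← 2194-07-12


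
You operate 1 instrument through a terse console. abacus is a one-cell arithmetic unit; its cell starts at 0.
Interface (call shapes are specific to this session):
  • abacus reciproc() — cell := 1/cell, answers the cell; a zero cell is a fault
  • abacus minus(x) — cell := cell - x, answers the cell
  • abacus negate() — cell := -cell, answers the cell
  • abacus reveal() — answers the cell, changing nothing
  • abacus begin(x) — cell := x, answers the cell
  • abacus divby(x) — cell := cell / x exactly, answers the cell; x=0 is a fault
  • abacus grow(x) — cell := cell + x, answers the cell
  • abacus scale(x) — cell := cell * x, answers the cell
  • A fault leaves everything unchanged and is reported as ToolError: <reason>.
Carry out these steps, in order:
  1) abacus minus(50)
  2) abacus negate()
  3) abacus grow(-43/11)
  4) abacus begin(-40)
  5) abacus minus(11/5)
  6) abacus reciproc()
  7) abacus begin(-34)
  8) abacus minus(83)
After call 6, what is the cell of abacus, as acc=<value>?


Answer: acc=-5/211

Derivation:
I use abacus minus using x: 50, and observe -50.
Using abacus negate, yielding 50.
Using abacus grow using x: -43/11, — result: 507/11.
Using abacus begin using x: -40, yielding -40.
I use abacus minus using x: 11/5, yielding -211/5.
I call abacus reciproc(), giving -5/211.
I use abacus begin using x: -34, and get -34.
I try abacus minus using x: 83, and get -117.


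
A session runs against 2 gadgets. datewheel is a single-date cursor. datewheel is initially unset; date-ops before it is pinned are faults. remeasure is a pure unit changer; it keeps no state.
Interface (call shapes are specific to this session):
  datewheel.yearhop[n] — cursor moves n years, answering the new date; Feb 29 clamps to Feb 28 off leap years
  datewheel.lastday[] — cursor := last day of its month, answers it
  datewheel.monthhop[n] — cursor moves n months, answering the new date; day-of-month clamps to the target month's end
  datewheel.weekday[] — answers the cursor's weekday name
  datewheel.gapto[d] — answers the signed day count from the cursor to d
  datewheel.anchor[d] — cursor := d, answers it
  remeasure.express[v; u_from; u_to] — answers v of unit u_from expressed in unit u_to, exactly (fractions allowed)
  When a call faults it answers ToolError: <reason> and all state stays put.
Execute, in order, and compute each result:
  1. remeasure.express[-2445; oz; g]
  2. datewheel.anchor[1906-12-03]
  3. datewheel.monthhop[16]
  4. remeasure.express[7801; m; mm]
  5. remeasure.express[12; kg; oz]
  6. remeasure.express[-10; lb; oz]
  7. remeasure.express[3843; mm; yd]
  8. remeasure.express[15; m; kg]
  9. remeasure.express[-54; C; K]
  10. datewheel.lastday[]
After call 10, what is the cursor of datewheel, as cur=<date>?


CALL express[v='-2445'; u_from='oz'; u_to='g']
RET  -22180666893/320000
CALL anchor[d='1906-12-03']
RET  1906-12-03
CALL monthhop[n='16']
RET  1908-04-03
CALL express[v='7801'; u_from='m'; u_to='mm']
RET  7801000
CALL express[v='12'; u_from='kg'; u_to='oz']
RET  19200000000/45359237
CALL express[v='-10'; u_from='lb'; u_to='oz']
RET  -160
CALL express[v='3843'; u_from='mm'; u_to='yd']
RET  2135/508
CALL express[v='15'; u_from='m'; u_to='kg']
RET  ToolError: incompatible units
CALL express[v='-54'; u_from='C'; u_to='K']
RET  4383/20
CALL lastday[]
RET  1908-04-30

Answer: cur=1908-04-30


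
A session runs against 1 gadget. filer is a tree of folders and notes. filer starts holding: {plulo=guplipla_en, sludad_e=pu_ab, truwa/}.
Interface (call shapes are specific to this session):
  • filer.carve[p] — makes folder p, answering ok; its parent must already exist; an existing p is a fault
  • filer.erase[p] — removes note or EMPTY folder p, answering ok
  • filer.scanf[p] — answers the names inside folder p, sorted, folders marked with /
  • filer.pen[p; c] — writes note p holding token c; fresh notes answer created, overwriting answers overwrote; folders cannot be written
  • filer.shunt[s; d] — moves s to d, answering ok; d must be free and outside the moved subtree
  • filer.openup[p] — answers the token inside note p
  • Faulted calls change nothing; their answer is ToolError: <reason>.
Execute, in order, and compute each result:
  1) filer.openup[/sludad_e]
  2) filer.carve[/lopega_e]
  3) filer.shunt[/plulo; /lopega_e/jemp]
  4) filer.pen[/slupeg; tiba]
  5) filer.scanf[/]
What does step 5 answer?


Answer: [lopega_e/, sludad_e, slupeg, truwa/]

Derivation:
I use filer.openup passing p=/sludad_e, and get pu_ab.
I call filer.carve passing p=/lopega_e, yielding ok.
I invoke filer.shunt passing s=/plulo, d=/lopega_e/jemp, which returns ok.
Then filer.pen passing p=/slupeg, c=tiba, which returns created.
Now I run filer.scanf passing p=/, and get [lopega_e/, sludad_e, slupeg, truwa/].


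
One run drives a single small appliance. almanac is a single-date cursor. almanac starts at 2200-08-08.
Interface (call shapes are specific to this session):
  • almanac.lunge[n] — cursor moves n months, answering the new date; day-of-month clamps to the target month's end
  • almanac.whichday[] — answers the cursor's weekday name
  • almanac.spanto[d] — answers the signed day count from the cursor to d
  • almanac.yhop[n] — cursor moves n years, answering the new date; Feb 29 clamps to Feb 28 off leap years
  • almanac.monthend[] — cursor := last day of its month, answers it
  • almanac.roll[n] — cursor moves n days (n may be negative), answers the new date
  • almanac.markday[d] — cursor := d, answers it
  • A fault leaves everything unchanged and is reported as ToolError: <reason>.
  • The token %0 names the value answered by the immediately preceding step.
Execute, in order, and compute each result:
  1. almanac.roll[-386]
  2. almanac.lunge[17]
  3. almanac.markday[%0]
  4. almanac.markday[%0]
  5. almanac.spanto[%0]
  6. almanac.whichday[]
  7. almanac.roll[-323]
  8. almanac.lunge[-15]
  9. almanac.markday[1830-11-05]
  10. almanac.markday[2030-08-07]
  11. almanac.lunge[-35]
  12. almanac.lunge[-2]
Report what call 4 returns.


Answer: 2200-12-18

Derivation:
CALL almanac.roll[n=-386]
RET  2199-07-18
CALL almanac.lunge[n=17]
RET  2200-12-18
CALL almanac.markday[d=%0]
RET  2200-12-18
CALL almanac.markday[d=%0]
RET  2200-12-18
CALL almanac.spanto[d=%0]
RET  0
CALL almanac.whichday[]
RET  Thursday
CALL almanac.roll[n=-323]
RET  2200-01-29
CALL almanac.lunge[n=-15]
RET  2198-10-29
CALL almanac.markday[d=1830-11-05]
RET  1830-11-05
CALL almanac.markday[d=2030-08-07]
RET  2030-08-07
CALL almanac.lunge[n=-35]
RET  2027-09-07
CALL almanac.lunge[n=-2]
RET  2027-07-07


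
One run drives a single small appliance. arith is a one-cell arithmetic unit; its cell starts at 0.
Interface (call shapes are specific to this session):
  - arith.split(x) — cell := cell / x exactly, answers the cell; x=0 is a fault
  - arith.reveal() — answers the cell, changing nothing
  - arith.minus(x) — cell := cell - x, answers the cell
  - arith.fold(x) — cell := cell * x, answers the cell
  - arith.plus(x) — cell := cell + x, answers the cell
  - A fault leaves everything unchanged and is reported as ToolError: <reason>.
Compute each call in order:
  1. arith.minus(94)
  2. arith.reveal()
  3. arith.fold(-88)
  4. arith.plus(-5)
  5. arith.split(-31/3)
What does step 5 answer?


Answer: -24801/31

Derivation:
! minus(x: 94) => -94
! reveal() => -94
! fold(x: -88) => 8272
! plus(x: -5) => 8267
! split(x: -31/3) => -24801/31


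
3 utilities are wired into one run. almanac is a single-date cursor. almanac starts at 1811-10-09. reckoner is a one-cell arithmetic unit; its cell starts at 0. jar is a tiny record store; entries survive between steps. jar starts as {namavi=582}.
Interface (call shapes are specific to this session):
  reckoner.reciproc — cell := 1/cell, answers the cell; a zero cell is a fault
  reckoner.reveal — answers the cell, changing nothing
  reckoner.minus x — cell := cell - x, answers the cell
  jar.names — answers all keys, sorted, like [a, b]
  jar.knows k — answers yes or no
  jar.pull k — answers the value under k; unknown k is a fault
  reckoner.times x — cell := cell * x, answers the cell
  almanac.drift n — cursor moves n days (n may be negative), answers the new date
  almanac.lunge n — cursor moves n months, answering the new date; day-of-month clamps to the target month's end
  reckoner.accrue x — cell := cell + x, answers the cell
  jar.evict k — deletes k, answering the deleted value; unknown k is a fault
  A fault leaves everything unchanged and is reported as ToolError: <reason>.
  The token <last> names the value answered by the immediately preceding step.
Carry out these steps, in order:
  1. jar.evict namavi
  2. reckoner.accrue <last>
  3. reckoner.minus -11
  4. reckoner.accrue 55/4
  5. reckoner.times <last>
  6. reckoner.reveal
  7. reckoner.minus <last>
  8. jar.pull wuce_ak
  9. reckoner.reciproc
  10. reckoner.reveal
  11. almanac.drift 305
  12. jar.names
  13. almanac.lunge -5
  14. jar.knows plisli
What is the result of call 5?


Answer: 5890329/16

Derivation:
Step: evict[k='namavi']
Result: 582
Step: accrue[x='<last>']
Result: 582
Step: minus[x='-11']
Result: 593
Step: accrue[x='55/4']
Result: 2427/4
Step: times[x='<last>']
Result: 5890329/16
Step: reveal[]
Result: 5890329/16
Step: minus[x='<last>']
Result: 0
Step: pull[k='wuce_ak']
Result: ToolError: no such key wuce_ak
Step: reciproc[]
Result: ToolError: reciprocal of zero
Step: reveal[]
Result: 0
Step: drift[n='305']
Result: 1812-08-09
Step: names[]
Result: []
Step: lunge[n='-5']
Result: 1812-03-09
Step: knows[k='plisli']
Result: no
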